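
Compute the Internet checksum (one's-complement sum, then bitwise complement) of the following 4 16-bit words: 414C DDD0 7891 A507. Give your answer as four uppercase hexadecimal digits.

One's-complement addition (fold any carry out of bit 15 back into bit 0):
  0x414C + 0xDDD0 = 0x11F1C → wrap carry → 0x1F1D
  0x1F1D + 0x7891 = 0x097AE
  0x97AE + 0xA507 = 0x13CB5 → wrap carry → 0x3CB6
One's-complement sum = 0x3CB6.
Checksum = ~0x3CB6 & 0xFFFF = 0xC349.

C349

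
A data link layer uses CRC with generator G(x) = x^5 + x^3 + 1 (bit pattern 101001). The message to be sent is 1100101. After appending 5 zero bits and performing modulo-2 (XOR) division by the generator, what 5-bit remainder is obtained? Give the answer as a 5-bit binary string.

11000

Append 5 zeros: 110010100000. Divide by 101001 (XOR where the leading bit is 1):
  pos 0: 110010 XOR 101001 = 011011
  pos 1: 110111 XOR 101001 = 011110
  pos 2: 111100 XOR 101001 = 010101
  pos 3: 101010 XOR 101001 = 000011
Remainder (last 5 bits) = 11000. This is the CRC / FCS.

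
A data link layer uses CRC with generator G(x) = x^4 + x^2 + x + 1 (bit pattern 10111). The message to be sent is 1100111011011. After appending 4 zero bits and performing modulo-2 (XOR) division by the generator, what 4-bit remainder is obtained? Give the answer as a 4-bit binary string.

1101

Append 4 zeros: 11001110110110000. Divide by 10111 (XOR where the leading bit is 1):
  pos 0: 11001 XOR 10111 = 01110
  pos 1: 11101 XOR 10111 = 01010
  pos 2: 10101 XOR 10111 = 00010
  pos 5: 10011 XOR 10111 = 00100
  pos 7: 10001 XOR 10111 = 00110
  pos 9: 11010 XOR 10111 = 01101
  pos 10: 11010 XOR 10111 = 01101
  pos 11: 11010 XOR 10111 = 01101
  pos 12: 11010 XOR 10111 = 01101
Remainder (last 4 bits) = 1101. This is the CRC / FCS.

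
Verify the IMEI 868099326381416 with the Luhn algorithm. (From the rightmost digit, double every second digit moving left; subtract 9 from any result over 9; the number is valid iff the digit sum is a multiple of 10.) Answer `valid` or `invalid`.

From the right, keep odd positions and double even positions (subtract 9 from any doubled value over 9):
  doubled (positions 2,4,...): 2 2 6 4 9 0 3 → sum 26
  kept (positions 1,3,...): 6 4 8 6 3 9 8 8 → sum 52
Total = 78.
78 mod 10 = 8, so the number is invalid.

invalid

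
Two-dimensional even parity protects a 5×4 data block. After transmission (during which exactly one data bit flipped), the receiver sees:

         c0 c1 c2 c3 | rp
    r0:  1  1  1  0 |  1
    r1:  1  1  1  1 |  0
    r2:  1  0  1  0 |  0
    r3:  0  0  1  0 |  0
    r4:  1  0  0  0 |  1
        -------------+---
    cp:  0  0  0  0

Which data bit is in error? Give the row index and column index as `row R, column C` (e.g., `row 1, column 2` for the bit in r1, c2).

Recompute each row's even parity and compare to rp:
  r0: data parity 1, sent rp 1 → ok
  r1: data parity 0, sent rp 0 → ok
  r2: data parity 0, sent rp 0 → ok
  r3: data parity 1, sent rp 0 → mismatch
  r4: data parity 1, sent rp 1 → ok
Recompute each column's even parity and compare to cp:
  c0: data parity 0, sent cp 0 → ok
  c1: data parity 0, sent cp 0 → ok
  c2: data parity 0, sent cp 0 → ok
  c3: data parity 1, sent cp 0 → mismatch
Exactly one row (r3) and one column (c3) fail → the flipped bit is at their intersection.

row 3, column 3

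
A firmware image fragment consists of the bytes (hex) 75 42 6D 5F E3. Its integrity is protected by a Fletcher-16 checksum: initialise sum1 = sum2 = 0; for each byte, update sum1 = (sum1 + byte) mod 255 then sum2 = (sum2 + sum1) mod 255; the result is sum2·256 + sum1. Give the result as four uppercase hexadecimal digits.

Running sums (mod 255):
  after byte 0 (75): sum1=117, sum2=117
  after byte 1 (42): sum1=183, sum2=45
  after byte 2 (6D): sum1=37, sum2=82
  after byte 3 (5F): sum1=132, sum2=214
  after byte 4 (E3): sum1=104, sum2=63
Checksum = sum2·256 + sum1 = 63·256 + 104 = 16232 = 0x3F68.

3F68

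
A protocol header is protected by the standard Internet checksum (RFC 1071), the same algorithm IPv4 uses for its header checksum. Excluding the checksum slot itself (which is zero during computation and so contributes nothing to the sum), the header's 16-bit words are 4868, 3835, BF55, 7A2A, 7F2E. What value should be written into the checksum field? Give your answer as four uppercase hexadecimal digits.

C6B3

One's-complement addition (fold any carry out of bit 15 back into bit 0):
  0x4868 + 0x3835 = 0x0809D
  0x809D + 0xBF55 = 0x13FF2 → wrap carry → 0x3FF3
  0x3FF3 + 0x7A2A = 0x0BA1D
  0xBA1D + 0x7F2E = 0x1394B → wrap carry → 0x394C
One's-complement sum = 0x394C.
Checksum = ~0x394C & 0xFFFF = 0xC6B3.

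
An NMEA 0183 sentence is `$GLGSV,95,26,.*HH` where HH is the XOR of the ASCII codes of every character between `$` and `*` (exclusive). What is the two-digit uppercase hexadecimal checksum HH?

43

XOR the ASCII codes of the payload characters:
  'G' = 0x47 → acc = 0x47
  'L' = 0x4C → acc = 0x0B
  'G' = 0x47 → acc = 0x4C
  'S' = 0x53 → acc = 0x1F
  'V' = 0x56 → acc = 0x49
  ',' = 0x2C → acc = 0x65
  '9' = 0x39 → acc = 0x5C
  '5' = 0x35 → acc = 0x69
  ',' = 0x2C → acc = 0x45
  '2' = 0x32 → acc = 0x77
  '6' = 0x36 → acc = 0x41
  ',' = 0x2C → acc = 0x6D
  '.' = 0x2E → acc = 0x43
Checksum = 0x43.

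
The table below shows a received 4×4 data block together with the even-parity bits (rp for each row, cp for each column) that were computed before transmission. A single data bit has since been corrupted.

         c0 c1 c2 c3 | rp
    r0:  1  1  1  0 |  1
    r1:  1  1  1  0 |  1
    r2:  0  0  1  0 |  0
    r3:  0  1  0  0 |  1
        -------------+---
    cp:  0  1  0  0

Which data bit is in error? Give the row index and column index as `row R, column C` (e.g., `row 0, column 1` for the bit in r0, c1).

row 2, column 2

Recompute each row's even parity and compare to rp:
  r0: data parity 1, sent rp 1 → ok
  r1: data parity 1, sent rp 1 → ok
  r2: data parity 1, sent rp 0 → mismatch
  r3: data parity 1, sent rp 1 → ok
Recompute each column's even parity and compare to cp:
  c0: data parity 0, sent cp 0 → ok
  c1: data parity 1, sent cp 1 → ok
  c2: data parity 1, sent cp 0 → mismatch
  c3: data parity 0, sent cp 0 → ok
Exactly one row (r2) and one column (c2) fail → the flipped bit is at their intersection.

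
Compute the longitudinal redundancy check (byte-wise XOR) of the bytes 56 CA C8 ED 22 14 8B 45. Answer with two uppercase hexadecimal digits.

XOR the bytes together:
  start with 0x56
  0x56 ⊕ 0xCA = 0x9C
  0x9C ⊕ 0xC8 = 0x54
  0x54 ⊕ 0xED = 0xB9
  0xB9 ⊕ 0x22 = 0x9B
  0x9B ⊕ 0x14 = 0x8F
  0x8F ⊕ 0x8B = 0x04
  0x04 ⊕ 0x45 = 0x41

41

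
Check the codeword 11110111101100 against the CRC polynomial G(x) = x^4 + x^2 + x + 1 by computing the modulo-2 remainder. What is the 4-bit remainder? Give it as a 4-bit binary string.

0000

Modulo-2 division of 11110111101100 by 10111:
  pos 0: 11110 XOR 10111 = 01001
  pos 1: 10011 XOR 10111 = 00100
  pos 3: 10011 XOR 10111 = 00100
  pos 5: 10010 XOR 10111 = 00101
  pos 7: 10111 XOR 10111 = 00000
Remainder = 0000 (zero — the frame passes the CRC check).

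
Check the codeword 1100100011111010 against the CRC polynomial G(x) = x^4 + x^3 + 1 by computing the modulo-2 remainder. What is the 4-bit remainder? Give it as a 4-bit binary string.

0000

Modulo-2 division of 1100100011111010 by 11001:
  pos 0: 11001 XOR 11001 = 00000
  pos 8: 11111 XOR 11001 = 00110
  pos 10: 11001 XOR 11001 = 00000
Remainder = 0000 (zero — the frame passes the CRC check).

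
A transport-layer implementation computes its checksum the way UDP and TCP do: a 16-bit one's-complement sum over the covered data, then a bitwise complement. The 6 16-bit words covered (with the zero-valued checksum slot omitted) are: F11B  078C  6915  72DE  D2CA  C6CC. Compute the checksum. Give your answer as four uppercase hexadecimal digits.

91CC

One's-complement addition (fold any carry out of bit 15 back into bit 0):
  0xF11B + 0x078C = 0x0F8A7
  0xF8A7 + 0x6915 = 0x161BC → wrap carry → 0x61BD
  0x61BD + 0x72DE = 0x0D49B
  0xD49B + 0xD2CA = 0x1A765 → wrap carry → 0xA766
  0xA766 + 0xC6CC = 0x16E32 → wrap carry → 0x6E33
One's-complement sum = 0x6E33.
Checksum = ~0x6E33 & 0xFFFF = 0x91CC.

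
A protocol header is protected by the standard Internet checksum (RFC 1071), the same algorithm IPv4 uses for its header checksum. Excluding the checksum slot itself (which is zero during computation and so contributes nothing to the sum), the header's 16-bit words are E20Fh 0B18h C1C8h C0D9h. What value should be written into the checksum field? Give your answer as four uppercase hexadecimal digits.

One's-complement addition (fold any carry out of bit 15 back into bit 0):
  0xE20F + 0x0B18 = 0x0ED27
  0xED27 + 0xC1C8 = 0x1AEEF → wrap carry → 0xAEF0
  0xAEF0 + 0xC0D9 = 0x16FC9 → wrap carry → 0x6FCA
One's-complement sum = 0x6FCA.
Checksum = ~0x6FCA & 0xFFFF = 0x9035.

9035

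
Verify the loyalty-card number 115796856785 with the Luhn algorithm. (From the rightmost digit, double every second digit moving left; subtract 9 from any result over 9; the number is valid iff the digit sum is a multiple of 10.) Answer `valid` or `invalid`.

From the right, keep odd positions and double even positions (subtract 9 from any doubled value over 9):
  doubled (positions 2,4,...): 7 3 7 9 1 2 → sum 29
  kept (positions 1,3,...): 5 7 5 6 7 1 → sum 31
Total = 60.
60 mod 10 = 0, so the number is valid.

valid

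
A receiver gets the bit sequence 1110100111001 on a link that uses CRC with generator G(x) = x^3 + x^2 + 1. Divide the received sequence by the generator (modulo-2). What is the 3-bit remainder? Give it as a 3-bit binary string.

Modulo-2 division of 1110100111001 by 1101:
  pos 0: 1110 XOR 1101 = 0011
  pos 2: 1110 XOR 1101 = 0011
  pos 4: 1101 XOR 1101 = 0000
  pos 8: 1100 XOR 1101 = 0001
Remainder = 011 (nonzero — an error is detected).

011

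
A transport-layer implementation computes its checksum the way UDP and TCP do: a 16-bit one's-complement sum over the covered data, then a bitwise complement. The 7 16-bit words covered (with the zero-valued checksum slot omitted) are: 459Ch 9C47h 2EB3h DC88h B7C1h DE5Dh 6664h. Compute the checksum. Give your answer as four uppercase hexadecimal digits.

165C

One's-complement addition (fold any carry out of bit 15 back into bit 0):
  0x459C + 0x9C47 = 0x0E1E3
  0xE1E3 + 0x2EB3 = 0x11096 → wrap carry → 0x1097
  0x1097 + 0xDC88 = 0x0ED1F
  0xED1F + 0xB7C1 = 0x1A4E0 → wrap carry → 0xA4E1
  0xA4E1 + 0xDE5D = 0x1833E → wrap carry → 0x833F
  0x833F + 0x6664 = 0x0E9A3
One's-complement sum = 0xE9A3.
Checksum = ~0xE9A3 & 0xFFFF = 0x165C.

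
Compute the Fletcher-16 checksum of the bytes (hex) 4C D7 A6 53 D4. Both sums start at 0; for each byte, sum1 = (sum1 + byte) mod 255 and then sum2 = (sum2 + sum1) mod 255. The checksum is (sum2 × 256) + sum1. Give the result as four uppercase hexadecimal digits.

4CF2

Running sums (mod 255):
  after byte 0 (4C): sum1=76, sum2=76
  after byte 1 (D7): sum1=36, sum2=112
  after byte 2 (A6): sum1=202, sum2=59
  after byte 3 (53): sum1=30, sum2=89
  after byte 4 (D4): sum1=242, sum2=76
Checksum = sum2·256 + sum1 = 76·256 + 242 = 19698 = 0x4CF2.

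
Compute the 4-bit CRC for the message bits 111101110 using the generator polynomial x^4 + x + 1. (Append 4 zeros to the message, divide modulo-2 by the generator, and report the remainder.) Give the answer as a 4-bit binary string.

1101

Append 4 zeros: 1111011100000. Divide by 10011 (XOR where the leading bit is 1):
  pos 0: 11110 XOR 10011 = 01101
  pos 1: 11011 XOR 10011 = 01000
  pos 2: 10001 XOR 10011 = 00010
  pos 5: 10100 XOR 10011 = 00111
  pos 7: 11100 XOR 10011 = 01111
  pos 8: 11110 XOR 10011 = 01101
Remainder (last 4 bits) = 1101. This is the CRC / FCS.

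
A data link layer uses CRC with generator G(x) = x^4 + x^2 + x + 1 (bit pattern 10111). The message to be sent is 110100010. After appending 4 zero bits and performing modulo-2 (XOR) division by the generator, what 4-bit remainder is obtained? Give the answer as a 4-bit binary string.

Append 4 zeros: 1101000100000. Divide by 10111 (XOR where the leading bit is 1):
  pos 0: 11010 XOR 10111 = 01101
  pos 1: 11010 XOR 10111 = 01101
  pos 2: 11010 XOR 10111 = 01101
  pos 3: 11011 XOR 10111 = 01100
  pos 4: 11000 XOR 10111 = 01111
  pos 5: 11110 XOR 10111 = 01001
  pos 6: 10010 XOR 10111 = 00101
  pos 8: 10100 XOR 10111 = 00011
Remainder (last 4 bits) = 0011. This is the CRC / FCS.

0011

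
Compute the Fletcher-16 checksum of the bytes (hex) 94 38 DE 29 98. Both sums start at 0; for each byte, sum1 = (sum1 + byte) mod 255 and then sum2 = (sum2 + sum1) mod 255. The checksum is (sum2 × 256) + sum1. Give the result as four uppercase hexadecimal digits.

4F6D

Running sums (mod 255):
  after byte 0 (94): sum1=148, sum2=148
  after byte 1 (38): sum1=204, sum2=97
  after byte 2 (DE): sum1=171, sum2=13
  after byte 3 (29): sum1=212, sum2=225
  after byte 4 (98): sum1=109, sum2=79
Checksum = sum2·256 + sum1 = 79·256 + 109 = 20333 = 0x4F6D.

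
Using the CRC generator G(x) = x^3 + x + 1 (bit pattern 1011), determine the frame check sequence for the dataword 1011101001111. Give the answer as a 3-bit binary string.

Append 3 zeros: 1011101001111000. Divide by 1011 (XOR where the leading bit is 1):
  pos 0: 1011 XOR 1011 = 0000
  pos 4: 1010 XOR 1011 = 0001
  pos 7: 1011 XOR 1011 = 0000
  pos 11: 1100 XOR 1011 = 0111
  pos 12: 1110 XOR 1011 = 0101
Remainder (last 3 bits) = 101. This is the CRC / FCS.

101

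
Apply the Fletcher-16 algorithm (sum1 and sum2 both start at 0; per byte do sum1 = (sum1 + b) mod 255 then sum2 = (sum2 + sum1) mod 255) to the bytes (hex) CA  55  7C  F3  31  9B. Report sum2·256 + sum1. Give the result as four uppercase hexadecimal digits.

375D

Running sums (mod 255):
  after byte 0 (CA): sum1=202, sum2=202
  after byte 1 (55): sum1=32, sum2=234
  after byte 2 (7C): sum1=156, sum2=135
  after byte 3 (F3): sum1=144, sum2=24
  after byte 4 (31): sum1=193, sum2=217
  after byte 5 (9B): sum1=93, sum2=55
Checksum = sum2·256 + sum1 = 55·256 + 93 = 14173 = 0x375D.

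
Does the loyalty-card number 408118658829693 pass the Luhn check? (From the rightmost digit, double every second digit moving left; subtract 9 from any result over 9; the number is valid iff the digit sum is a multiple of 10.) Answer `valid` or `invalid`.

From the right, keep odd positions and double even positions (subtract 9 from any doubled value over 9):
  doubled (positions 2,4,...): 9 9 7 1 7 2 0 → sum 35
  kept (positions 1,3,...): 3 6 2 8 6 1 8 4 → sum 38
Total = 73.
73 mod 10 = 3, so the number is invalid.

invalid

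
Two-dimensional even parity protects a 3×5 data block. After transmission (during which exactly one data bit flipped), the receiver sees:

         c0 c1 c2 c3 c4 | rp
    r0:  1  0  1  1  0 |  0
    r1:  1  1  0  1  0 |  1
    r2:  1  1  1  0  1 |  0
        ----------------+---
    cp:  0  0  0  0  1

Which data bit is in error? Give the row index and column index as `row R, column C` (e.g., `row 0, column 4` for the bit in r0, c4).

Recompute each row's even parity and compare to rp:
  r0: data parity 1, sent rp 0 → mismatch
  r1: data parity 1, sent rp 1 → ok
  r2: data parity 0, sent rp 0 → ok
Recompute each column's even parity and compare to cp:
  c0: data parity 1, sent cp 0 → mismatch
  c1: data parity 0, sent cp 0 → ok
  c2: data parity 0, sent cp 0 → ok
  c3: data parity 0, sent cp 0 → ok
  c4: data parity 1, sent cp 1 → ok
Exactly one row (r0) and one column (c0) fail → the flipped bit is at their intersection.

row 0, column 0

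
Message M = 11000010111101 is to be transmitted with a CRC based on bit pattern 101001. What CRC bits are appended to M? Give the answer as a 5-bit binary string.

01111

Append 5 zeros: 1100001011110100000. Divide by 101001 (XOR where the leading bit is 1):
  pos 0: 110000 XOR 101001 = 011001
  pos 1: 110011 XOR 101001 = 011010
  pos 2: 110100 XOR 101001 = 011101
  pos 3: 111011 XOR 101001 = 010010
  pos 4: 100101 XOR 101001 = 001100
  pos 6: 110011 XOR 101001 = 011010
  pos 7: 110100 XOR 101001 = 011101
  pos 8: 111011 XOR 101001 = 010010
  pos 9: 100100 XOR 101001 = 001101
  pos 11: 110100 XOR 101001 = 011101
  pos 12: 111010 XOR 101001 = 010011
  pos 13: 100110 XOR 101001 = 001111
Remainder (last 5 bits) = 01111. This is the CRC / FCS.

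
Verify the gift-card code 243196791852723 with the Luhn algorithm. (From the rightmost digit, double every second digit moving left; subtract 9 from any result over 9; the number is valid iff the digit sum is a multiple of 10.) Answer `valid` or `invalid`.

invalid

From the right, keep odd positions and double even positions (subtract 9 from any doubled value over 9):
  doubled (positions 2,4,...): 4 4 7 9 3 2 8 → sum 37
  kept (positions 1,3,...): 3 7 5 1 7 9 3 2 → sum 37
Total = 74.
74 mod 10 = 4, so the number is invalid.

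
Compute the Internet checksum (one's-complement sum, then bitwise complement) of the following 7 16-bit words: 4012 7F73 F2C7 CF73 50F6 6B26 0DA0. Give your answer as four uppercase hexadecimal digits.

B481

One's-complement addition (fold any carry out of bit 15 back into bit 0):
  0x4012 + 0x7F73 = 0x0BF85
  0xBF85 + 0xF2C7 = 0x1B24C → wrap carry → 0xB24D
  0xB24D + 0xCF73 = 0x181C0 → wrap carry → 0x81C1
  0x81C1 + 0x50F6 = 0x0D2B7
  0xD2B7 + 0x6B26 = 0x13DDD → wrap carry → 0x3DDE
  0x3DDE + 0x0DA0 = 0x04B7E
One's-complement sum = 0x4B7E.
Checksum = ~0x4B7E & 0xFFFF = 0xB481.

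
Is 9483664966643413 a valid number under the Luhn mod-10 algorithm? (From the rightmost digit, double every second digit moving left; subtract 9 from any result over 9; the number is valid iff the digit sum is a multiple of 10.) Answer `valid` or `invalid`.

From the right, keep odd positions and double even positions (subtract 9 from any doubled value over 9):
  doubled (positions 2,4,...): 2 6 3 3 8 3 7 9 → sum 41
  kept (positions 1,3,...): 3 4 4 6 9 6 3 4 → sum 39
Total = 80.
80 mod 10 = 0, so the number is valid.

valid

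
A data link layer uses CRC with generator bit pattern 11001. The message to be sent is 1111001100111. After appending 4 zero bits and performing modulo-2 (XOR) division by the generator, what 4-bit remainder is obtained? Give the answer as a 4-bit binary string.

Append 4 zeros: 11110011001110000. Divide by 11001 (XOR where the leading bit is 1):
  pos 0: 11110 XOR 11001 = 00111
  pos 2: 11101 XOR 11001 = 00100
  pos 4: 10010 XOR 11001 = 01011
  pos 5: 10110 XOR 11001 = 01111
  pos 6: 11111 XOR 11001 = 00110
  pos 8: 11011 XOR 11001 = 00010
  pos 11: 10000 XOR 11001 = 01001
  pos 12: 10010 XOR 11001 = 01011
Remainder (last 4 bits) = 1011. This is the CRC / FCS.

1011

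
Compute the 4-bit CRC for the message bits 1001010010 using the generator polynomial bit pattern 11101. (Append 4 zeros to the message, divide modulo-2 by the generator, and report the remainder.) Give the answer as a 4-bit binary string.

Append 4 zeros: 10010100100000. Divide by 11101 (XOR where the leading bit is 1):
  pos 0: 10010 XOR 11101 = 01111
  pos 1: 11111 XOR 11101 = 00010
  pos 4: 10001 XOR 11101 = 01100
  pos 5: 11000 XOR 11101 = 00101
  pos 7: 10100 XOR 11101 = 01001
  pos 8: 10010 XOR 11101 = 01111
  pos 9: 11110 XOR 11101 = 00011
Remainder (last 4 bits) = 0011. This is the CRC / FCS.

0011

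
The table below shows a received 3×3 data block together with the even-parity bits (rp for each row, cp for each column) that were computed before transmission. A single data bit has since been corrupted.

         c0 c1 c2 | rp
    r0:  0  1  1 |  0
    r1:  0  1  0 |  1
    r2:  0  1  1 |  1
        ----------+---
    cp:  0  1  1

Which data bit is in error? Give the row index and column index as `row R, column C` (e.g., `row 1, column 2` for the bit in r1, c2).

Recompute each row's even parity and compare to rp:
  r0: data parity 0, sent rp 0 → ok
  r1: data parity 1, sent rp 1 → ok
  r2: data parity 0, sent rp 1 → mismatch
Recompute each column's even parity and compare to cp:
  c0: data parity 0, sent cp 0 → ok
  c1: data parity 1, sent cp 1 → ok
  c2: data parity 0, sent cp 1 → mismatch
Exactly one row (r2) and one column (c2) fail → the flipped bit is at their intersection.

row 2, column 2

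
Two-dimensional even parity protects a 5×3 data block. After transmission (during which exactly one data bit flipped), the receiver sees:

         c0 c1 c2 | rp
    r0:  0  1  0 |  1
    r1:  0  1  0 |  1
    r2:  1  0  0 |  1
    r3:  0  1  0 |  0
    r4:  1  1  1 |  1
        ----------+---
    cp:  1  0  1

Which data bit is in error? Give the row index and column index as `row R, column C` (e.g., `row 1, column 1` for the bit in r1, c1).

Recompute each row's even parity and compare to rp:
  r0: data parity 1, sent rp 1 → ok
  r1: data parity 1, sent rp 1 → ok
  r2: data parity 1, sent rp 1 → ok
  r3: data parity 1, sent rp 0 → mismatch
  r4: data parity 1, sent rp 1 → ok
Recompute each column's even parity and compare to cp:
  c0: data parity 0, sent cp 1 → mismatch
  c1: data parity 0, sent cp 0 → ok
  c2: data parity 1, sent cp 1 → ok
Exactly one row (r3) and one column (c0) fail → the flipped bit is at their intersection.

row 3, column 0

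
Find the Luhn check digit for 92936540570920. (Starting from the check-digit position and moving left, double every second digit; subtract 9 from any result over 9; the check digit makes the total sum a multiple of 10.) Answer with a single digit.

Partial digits right→left: 0 2 9 0 7 5 0 4 5 6 3 9 2 9
Double every second digit counting from the check-digit position (so the 1st, 3rd, 5th, ... of the partial from the right).
  doubled (with −9 where >9): 0 9 5 0 1 6 4 → sum 25
  kept as-is: 2 0 5 4 6 9 9 → sum 35
Total = 25 + 35 = 60.
Check digit = (10 − (60 mod 10)) mod 10 = 0.

0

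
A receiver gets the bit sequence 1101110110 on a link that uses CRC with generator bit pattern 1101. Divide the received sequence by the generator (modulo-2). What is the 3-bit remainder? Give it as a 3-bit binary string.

010

Modulo-2 division of 1101110110 by 1101:
  pos 0: 1101 XOR 1101 = 0000
  pos 4: 1101 XOR 1101 = 0000
Remainder = 010 (nonzero — an error is detected).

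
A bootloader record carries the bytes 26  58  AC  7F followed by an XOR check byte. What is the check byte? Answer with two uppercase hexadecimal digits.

XOR the bytes together:
  start with 0x26
  0x26 ⊕ 0x58 = 0x7E
  0x7E ⊕ 0xAC = 0xD2
  0xD2 ⊕ 0x7F = 0xAD

AD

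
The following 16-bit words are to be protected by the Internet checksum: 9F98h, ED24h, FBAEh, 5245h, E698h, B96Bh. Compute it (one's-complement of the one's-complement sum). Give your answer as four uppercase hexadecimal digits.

One's-complement addition (fold any carry out of bit 15 back into bit 0):
  0x9F98 + 0xED24 = 0x18CBC → wrap carry → 0x8CBD
  0x8CBD + 0xFBAE = 0x1886B → wrap carry → 0x886C
  0x886C + 0x5245 = 0x0DAB1
  0xDAB1 + 0xE698 = 0x1C149 → wrap carry → 0xC14A
  0xC14A + 0xB96B = 0x17AB5 → wrap carry → 0x7AB6
One's-complement sum = 0x7AB6.
Checksum = ~0x7AB6 & 0xFFFF = 0x8549.

8549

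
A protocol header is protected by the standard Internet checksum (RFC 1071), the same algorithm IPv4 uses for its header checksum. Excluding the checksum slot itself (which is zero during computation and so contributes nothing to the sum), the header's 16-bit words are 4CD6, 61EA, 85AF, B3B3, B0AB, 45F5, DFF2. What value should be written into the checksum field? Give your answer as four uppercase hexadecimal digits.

4148

One's-complement addition (fold any carry out of bit 15 back into bit 0):
  0x4CD6 + 0x61EA = 0x0AEC0
  0xAEC0 + 0x85AF = 0x1346F → wrap carry → 0x3470
  0x3470 + 0xB3B3 = 0x0E823
  0xE823 + 0xB0AB = 0x198CE → wrap carry → 0x98CF
  0x98CF + 0x45F5 = 0x0DEC4
  0xDEC4 + 0xDFF2 = 0x1BEB6 → wrap carry → 0xBEB7
One's-complement sum = 0xBEB7.
Checksum = ~0xBEB7 & 0xFFFF = 0x4148.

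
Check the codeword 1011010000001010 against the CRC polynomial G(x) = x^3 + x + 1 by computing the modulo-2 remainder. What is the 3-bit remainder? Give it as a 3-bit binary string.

010

Modulo-2 division of 1011010000001010 by 1011:
  pos 0: 1011 XOR 1011 = 0000
  pos 5: 1000 XOR 1011 = 0011
  pos 7: 1100 XOR 1011 = 0111
  pos 8: 1110 XOR 1011 = 0101
  pos 9: 1011 XOR 1011 = 0000
Remainder = 010 (nonzero — an error is detected).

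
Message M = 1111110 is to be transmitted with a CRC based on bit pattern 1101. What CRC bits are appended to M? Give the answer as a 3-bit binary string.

101

Append 3 zeros: 1111110000. Divide by 1101 (XOR where the leading bit is 1):
  pos 0: 1111 XOR 1101 = 0010
  pos 2: 1011 XOR 1101 = 0110
  pos 3: 1100 XOR 1101 = 0001
  pos 6: 1000 XOR 1101 = 0101
Remainder (last 3 bits) = 101. This is the CRC / FCS.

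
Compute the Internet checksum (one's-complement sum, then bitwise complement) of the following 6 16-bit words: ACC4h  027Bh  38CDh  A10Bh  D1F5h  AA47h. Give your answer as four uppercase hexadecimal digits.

FAA9

One's-complement addition (fold any carry out of bit 15 back into bit 0):
  0xACC4 + 0x027B = 0x0AF3F
  0xAF3F + 0x38CD = 0x0E80C
  0xE80C + 0xA10B = 0x18917 → wrap carry → 0x8918
  0x8918 + 0xD1F5 = 0x15B0D → wrap carry → 0x5B0E
  0x5B0E + 0xAA47 = 0x10555 → wrap carry → 0x0556
One's-complement sum = 0x0556.
Checksum = ~0x0556 & 0xFFFF = 0xFAA9.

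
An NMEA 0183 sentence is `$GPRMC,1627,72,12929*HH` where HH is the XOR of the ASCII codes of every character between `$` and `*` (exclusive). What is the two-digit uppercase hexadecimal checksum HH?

XOR the ASCII codes of the payload characters:
  'G' = 0x47 → acc = 0x47
  'P' = 0x50 → acc = 0x17
  'R' = 0x52 → acc = 0x45
  'M' = 0x4D → acc = 0x08
  'C' = 0x43 → acc = 0x4B
  ',' = 0x2C → acc = 0x67
  '1' = 0x31 → acc = 0x56
  '6' = 0x36 → acc = 0x60
  '2' = 0x32 → acc = 0x52
  '7' = 0x37 → acc = 0x65
  ',' = 0x2C → acc = 0x49
  '7' = 0x37 → acc = 0x7E
  '2' = 0x32 → acc = 0x4C
  ',' = 0x2C → acc = 0x60
  '1' = 0x31 → acc = 0x51
  '2' = 0x32 → acc = 0x63
  '9' = 0x39 → acc = 0x5A
  '2' = 0x32 → acc = 0x68
  '9' = 0x39 → acc = 0x51
Checksum = 0x51.

51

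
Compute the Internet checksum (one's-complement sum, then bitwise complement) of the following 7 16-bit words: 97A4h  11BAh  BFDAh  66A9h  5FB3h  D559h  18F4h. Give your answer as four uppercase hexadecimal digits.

E21B

One's-complement addition (fold any carry out of bit 15 back into bit 0):
  0x97A4 + 0x11BA = 0x0A95E
  0xA95E + 0xBFDA = 0x16938 → wrap carry → 0x6939
  0x6939 + 0x66A9 = 0x0CFE2
  0xCFE2 + 0x5FB3 = 0x12F95 → wrap carry → 0x2F96
  0x2F96 + 0xD559 = 0x104EF → wrap carry → 0x04F0
  0x04F0 + 0x18F4 = 0x01DE4
One's-complement sum = 0x1DE4.
Checksum = ~0x1DE4 & 0xFFFF = 0xE21B.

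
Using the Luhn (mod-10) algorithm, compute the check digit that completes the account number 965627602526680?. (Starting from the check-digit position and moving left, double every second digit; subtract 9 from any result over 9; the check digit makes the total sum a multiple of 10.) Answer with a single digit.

Partial digits right→left: 0 8 6 6 2 5 2 0 6 7 2 6 5 6 9
Double every second digit counting from the check-digit position (so the 1st, 3rd, 5th, ... of the partial from the right).
  doubled (with −9 where >9): 0 3 4 4 3 4 1 9 → sum 28
  kept as-is: 8 6 5 0 7 6 6 → sum 38
Total = 28 + 38 = 66.
Check digit = (10 − (66 mod 10)) mod 10 = 4.

4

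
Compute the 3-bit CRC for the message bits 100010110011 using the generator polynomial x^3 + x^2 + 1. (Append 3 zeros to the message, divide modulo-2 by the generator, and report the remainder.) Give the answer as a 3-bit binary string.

Append 3 zeros: 100010110011000. Divide by 1101 (XOR where the leading bit is 1):
  pos 0: 1000 XOR 1101 = 0101
  pos 1: 1011 XOR 1101 = 0110
  pos 2: 1100 XOR 1101 = 0001
  pos 5: 1110 XOR 1101 = 0011
  pos 7: 1101 XOR 1101 = 0000
  pos 11: 1000 XOR 1101 = 0101
Remainder (last 3 bits) = 101. This is the CRC / FCS.

101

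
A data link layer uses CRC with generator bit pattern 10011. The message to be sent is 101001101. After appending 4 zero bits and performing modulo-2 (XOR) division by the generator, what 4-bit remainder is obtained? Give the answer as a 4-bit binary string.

1100

Append 4 zeros: 1010011010000. Divide by 10011 (XOR where the leading bit is 1):
  pos 0: 10100 XOR 10011 = 00111
  pos 2: 11111 XOR 10011 = 01100
  pos 3: 11000 XOR 10011 = 01011
  pos 4: 10111 XOR 10011 = 00100
  pos 6: 10000 XOR 10011 = 00011
Remainder (last 4 bits) = 1100. This is the CRC / FCS.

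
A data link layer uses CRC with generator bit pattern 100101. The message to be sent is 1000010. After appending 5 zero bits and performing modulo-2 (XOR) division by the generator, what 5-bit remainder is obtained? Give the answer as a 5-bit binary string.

Append 5 zeros: 100001000000. Divide by 100101 (XOR where the leading bit is 1):
  pos 0: 100001 XOR 100101 = 000100
  pos 3: 100000 XOR 100101 = 000101
  pos 6: 101000 XOR 100101 = 001101
Remainder (last 5 bits) = 01101. This is the CRC / FCS.

01101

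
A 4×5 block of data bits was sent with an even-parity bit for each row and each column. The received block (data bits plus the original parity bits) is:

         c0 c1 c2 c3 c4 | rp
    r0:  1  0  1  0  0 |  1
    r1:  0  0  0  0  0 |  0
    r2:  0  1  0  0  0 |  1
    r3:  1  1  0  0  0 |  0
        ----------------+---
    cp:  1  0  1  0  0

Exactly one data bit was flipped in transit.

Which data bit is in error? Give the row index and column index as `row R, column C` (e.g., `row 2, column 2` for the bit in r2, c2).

row 0, column 0

Recompute each row's even parity and compare to rp:
  r0: data parity 0, sent rp 1 → mismatch
  r1: data parity 0, sent rp 0 → ok
  r2: data parity 1, sent rp 1 → ok
  r3: data parity 0, sent rp 0 → ok
Recompute each column's even parity and compare to cp:
  c0: data parity 0, sent cp 1 → mismatch
  c1: data parity 0, sent cp 0 → ok
  c2: data parity 1, sent cp 1 → ok
  c3: data parity 0, sent cp 0 → ok
  c4: data parity 0, sent cp 0 → ok
Exactly one row (r0) and one column (c0) fail → the flipped bit is at their intersection.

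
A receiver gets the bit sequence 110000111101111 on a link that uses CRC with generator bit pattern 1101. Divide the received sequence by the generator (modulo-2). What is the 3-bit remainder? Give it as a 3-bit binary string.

011

Modulo-2 division of 110000111101111 by 1101:
  pos 0: 1100 XOR 1101 = 0001
  pos 3: 1001 XOR 1101 = 0100
  pos 4: 1001 XOR 1101 = 0100
  pos 5: 1001 XOR 1101 = 0100
  pos 6: 1001 XOR 1101 = 0100
  pos 7: 1000 XOR 1101 = 0101
  pos 8: 1011 XOR 1101 = 0110
  pos 9: 1101 XOR 1101 = 0000
Remainder = 011 (nonzero — an error is detected).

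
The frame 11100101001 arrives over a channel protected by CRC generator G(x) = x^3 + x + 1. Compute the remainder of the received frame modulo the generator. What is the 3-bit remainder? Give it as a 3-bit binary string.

000

Modulo-2 division of 11100101001 by 1011:
  pos 0: 1110 XOR 1011 = 0101
  pos 1: 1010 XOR 1011 = 0001
  pos 4: 1101 XOR 1011 = 0110
  pos 5: 1100 XOR 1011 = 0111
  pos 6: 1110 XOR 1011 = 0101
  pos 7: 1011 XOR 1011 = 0000
Remainder = 000 (zero — the frame passes the CRC check).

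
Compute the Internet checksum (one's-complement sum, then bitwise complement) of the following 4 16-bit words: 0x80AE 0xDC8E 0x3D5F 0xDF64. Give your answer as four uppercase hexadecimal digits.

One's-complement addition (fold any carry out of bit 15 back into bit 0):
  0x80AE + 0xDC8E = 0x15D3C → wrap carry → 0x5D3D
  0x5D3D + 0x3D5F = 0x09A9C
  0x9A9C + 0xDF64 = 0x17A00 → wrap carry → 0x7A01
One's-complement sum = 0x7A01.
Checksum = ~0x7A01 & 0xFFFF = 0x85FE.

85FE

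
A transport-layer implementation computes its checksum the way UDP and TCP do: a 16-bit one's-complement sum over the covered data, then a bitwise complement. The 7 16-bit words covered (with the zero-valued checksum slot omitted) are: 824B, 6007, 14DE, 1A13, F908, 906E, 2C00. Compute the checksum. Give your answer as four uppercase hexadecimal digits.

One's-complement addition (fold any carry out of bit 15 back into bit 0):
  0x824B + 0x6007 = 0x0E252
  0xE252 + 0x14DE = 0x0F730
  0xF730 + 0x1A13 = 0x11143 → wrap carry → 0x1144
  0x1144 + 0xF908 = 0x10A4C → wrap carry → 0x0A4D
  0x0A4D + 0x906E = 0x09ABB
  0x9ABB + 0x2C00 = 0x0C6BB
One's-complement sum = 0xC6BB.
Checksum = ~0xC6BB & 0xFFFF = 0x3944.

3944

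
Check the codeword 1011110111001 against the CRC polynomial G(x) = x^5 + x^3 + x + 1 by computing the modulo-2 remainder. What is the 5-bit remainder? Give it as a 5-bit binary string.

01110

Modulo-2 division of 1011110111001 by 101011:
  pos 0: 101111 XOR 101011 = 000100
  pos 3: 100011 XOR 101011 = 001000
  pos 5: 100010 XOR 101011 = 001001
  pos 7: 100101 XOR 101011 = 001110
Remainder = 01110 (nonzero — an error is detected).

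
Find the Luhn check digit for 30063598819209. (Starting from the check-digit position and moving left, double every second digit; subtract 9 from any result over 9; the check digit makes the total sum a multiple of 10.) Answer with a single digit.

Partial digits right→left: 9 0 2 9 1 8 8 9 5 3 6 0 0 3
Double every second digit counting from the check-digit position (so the 1st, 3rd, 5th, ... of the partial from the right).
  doubled (with −9 where >9): 9 4 2 7 1 3 0 → sum 26
  kept as-is: 0 9 8 9 3 0 3 → sum 32
Total = 26 + 32 = 58.
Check digit = (10 − (58 mod 10)) mod 10 = 2.

2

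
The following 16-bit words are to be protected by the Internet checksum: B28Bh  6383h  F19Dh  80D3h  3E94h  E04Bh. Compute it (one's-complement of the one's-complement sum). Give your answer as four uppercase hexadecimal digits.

One's-complement addition (fold any carry out of bit 15 back into bit 0):
  0xB28B + 0x6383 = 0x1160E → wrap carry → 0x160F
  0x160F + 0xF19D = 0x107AC → wrap carry → 0x07AD
  0x07AD + 0x80D3 = 0x08880
  0x8880 + 0x3E94 = 0x0C714
  0xC714 + 0xE04B = 0x1A75F → wrap carry → 0xA760
One's-complement sum = 0xA760.
Checksum = ~0xA760 & 0xFFFF = 0x589F.

589F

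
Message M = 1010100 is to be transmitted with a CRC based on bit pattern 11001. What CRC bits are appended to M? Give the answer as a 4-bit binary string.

1011

Append 4 zeros: 10101000000. Divide by 11001 (XOR where the leading bit is 1):
  pos 0: 10101 XOR 11001 = 01100
  pos 1: 11000 XOR 11001 = 00001
  pos 5: 10000 XOR 11001 = 01001
  pos 6: 10010 XOR 11001 = 01011
Remainder (last 4 bits) = 1011. This is the CRC / FCS.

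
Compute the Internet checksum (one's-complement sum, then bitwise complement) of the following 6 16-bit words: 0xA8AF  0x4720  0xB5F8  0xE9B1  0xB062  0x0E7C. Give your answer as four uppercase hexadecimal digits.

One's-complement addition (fold any carry out of bit 15 back into bit 0):
  0xA8AF + 0x4720 = 0x0EFCF
  0xEFCF + 0xB5F8 = 0x1A5C7 → wrap carry → 0xA5C8
  0xA5C8 + 0xE9B1 = 0x18F79 → wrap carry → 0x8F7A
  0x8F7A + 0xB062 = 0x13FDC → wrap carry → 0x3FDD
  0x3FDD + 0x0E7C = 0x04E59
One's-complement sum = 0x4E59.
Checksum = ~0x4E59 & 0xFFFF = 0xB1A6.

B1A6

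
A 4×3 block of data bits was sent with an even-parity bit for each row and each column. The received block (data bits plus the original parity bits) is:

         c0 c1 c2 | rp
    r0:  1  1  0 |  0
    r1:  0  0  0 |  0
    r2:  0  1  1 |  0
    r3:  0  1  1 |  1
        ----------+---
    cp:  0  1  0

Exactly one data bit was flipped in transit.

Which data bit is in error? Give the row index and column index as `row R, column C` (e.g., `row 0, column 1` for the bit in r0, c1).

row 3, column 0

Recompute each row's even parity and compare to rp:
  r0: data parity 0, sent rp 0 → ok
  r1: data parity 0, sent rp 0 → ok
  r2: data parity 0, sent rp 0 → ok
  r3: data parity 0, sent rp 1 → mismatch
Recompute each column's even parity and compare to cp:
  c0: data parity 1, sent cp 0 → mismatch
  c1: data parity 1, sent cp 1 → ok
  c2: data parity 0, sent cp 0 → ok
Exactly one row (r3) and one column (c0) fail → the flipped bit is at their intersection.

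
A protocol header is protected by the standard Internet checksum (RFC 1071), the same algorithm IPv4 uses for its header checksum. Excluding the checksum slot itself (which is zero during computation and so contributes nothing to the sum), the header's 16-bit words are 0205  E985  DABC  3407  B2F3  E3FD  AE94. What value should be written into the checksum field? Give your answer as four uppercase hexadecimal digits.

C02A

One's-complement addition (fold any carry out of bit 15 back into bit 0):
  0x0205 + 0xE985 = 0x0EB8A
  0xEB8A + 0xDABC = 0x1C646 → wrap carry → 0xC647
  0xC647 + 0x3407 = 0x0FA4E
  0xFA4E + 0xB2F3 = 0x1AD41 → wrap carry → 0xAD42
  0xAD42 + 0xE3FD = 0x1913F → wrap carry → 0x9140
  0x9140 + 0xAE94 = 0x13FD4 → wrap carry → 0x3FD5
One's-complement sum = 0x3FD5.
Checksum = ~0x3FD5 & 0xFFFF = 0xC02A.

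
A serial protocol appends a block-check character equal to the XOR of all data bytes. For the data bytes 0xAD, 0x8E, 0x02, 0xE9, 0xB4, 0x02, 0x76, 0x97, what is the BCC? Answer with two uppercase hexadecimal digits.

XOR the bytes together:
  start with 0xAD
  0xAD ⊕ 0x8E = 0x23
  0x23 ⊕ 0x02 = 0x21
  0x21 ⊕ 0xE9 = 0xC8
  0xC8 ⊕ 0xB4 = 0x7C
  0x7C ⊕ 0x02 = 0x7E
  0x7E ⊕ 0x76 = 0x08
  0x08 ⊕ 0x97 = 0x9F

9F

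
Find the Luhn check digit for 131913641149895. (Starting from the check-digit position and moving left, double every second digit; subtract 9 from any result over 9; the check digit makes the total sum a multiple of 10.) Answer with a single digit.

5

Partial digits right→left: 5 9 8 9 4 1 1 4 6 3 1 9 1 3 1
Double every second digit counting from the check-digit position (so the 1st, 3rd, 5th, ... of the partial from the right).
  doubled (with −9 where >9): 1 7 8 2 3 2 2 2 → sum 27
  kept as-is: 9 9 1 4 3 9 3 → sum 38
Total = 27 + 38 = 65.
Check digit = (10 − (65 mod 10)) mod 10 = 5.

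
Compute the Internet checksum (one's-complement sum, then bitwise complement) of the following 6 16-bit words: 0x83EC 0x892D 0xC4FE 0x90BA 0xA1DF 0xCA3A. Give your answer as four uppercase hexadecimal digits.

3112

One's-complement addition (fold any carry out of bit 15 back into bit 0):
  0x83EC + 0x892D = 0x10D19 → wrap carry → 0x0D1A
  0x0D1A + 0xC4FE = 0x0D218
  0xD218 + 0x90BA = 0x162D2 → wrap carry → 0x62D3
  0x62D3 + 0xA1DF = 0x104B2 → wrap carry → 0x04B3
  0x04B3 + 0xCA3A = 0x0CEED
One's-complement sum = 0xCEED.
Checksum = ~0xCEED & 0xFFFF = 0x3112.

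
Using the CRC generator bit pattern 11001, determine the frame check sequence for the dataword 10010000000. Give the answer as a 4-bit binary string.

0001

Append 4 zeros: 100100000000000. Divide by 11001 (XOR where the leading bit is 1):
  pos 0: 10010 XOR 11001 = 01011
  pos 1: 10110 XOR 11001 = 01111
  pos 2: 11110 XOR 11001 = 00111
  pos 4: 11100 XOR 11001 = 00101
  pos 6: 10100 XOR 11001 = 01101
  pos 7: 11010 XOR 11001 = 00011
  pos 10: 11000 XOR 11001 = 00001
Remainder (last 4 bits) = 0001. This is the CRC / FCS.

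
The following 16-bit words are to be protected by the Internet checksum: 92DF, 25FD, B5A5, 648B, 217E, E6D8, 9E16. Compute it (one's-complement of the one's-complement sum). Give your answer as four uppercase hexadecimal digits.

One's-complement addition (fold any carry out of bit 15 back into bit 0):
  0x92DF + 0x25FD = 0x0B8DC
  0xB8DC + 0xB5A5 = 0x16E81 → wrap carry → 0x6E82
  0x6E82 + 0x648B = 0x0D30D
  0xD30D + 0x217E = 0x0F48B
  0xF48B + 0xE6D8 = 0x1DB63 → wrap carry → 0xDB64
  0xDB64 + 0x9E16 = 0x1797A → wrap carry → 0x797B
One's-complement sum = 0x797B.
Checksum = ~0x797B & 0xFFFF = 0x8684.

8684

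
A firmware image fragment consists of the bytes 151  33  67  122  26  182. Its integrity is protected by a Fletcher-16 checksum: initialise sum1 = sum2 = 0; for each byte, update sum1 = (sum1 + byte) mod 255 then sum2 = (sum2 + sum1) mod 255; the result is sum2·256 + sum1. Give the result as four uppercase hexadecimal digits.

Running sums (mod 255):
  after byte 0 (151): sum1=151, sum2=151
  after byte 1 (33): sum1=184, sum2=80
  after byte 2 (67): sum1=251, sum2=76
  after byte 3 (122): sum1=118, sum2=194
  after byte 4 (26): sum1=144, sum2=83
  after byte 5 (182): sum1=71, sum2=154
Checksum = sum2·256 + sum1 = 154·256 + 71 = 39495 = 0x9A47.

9A47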